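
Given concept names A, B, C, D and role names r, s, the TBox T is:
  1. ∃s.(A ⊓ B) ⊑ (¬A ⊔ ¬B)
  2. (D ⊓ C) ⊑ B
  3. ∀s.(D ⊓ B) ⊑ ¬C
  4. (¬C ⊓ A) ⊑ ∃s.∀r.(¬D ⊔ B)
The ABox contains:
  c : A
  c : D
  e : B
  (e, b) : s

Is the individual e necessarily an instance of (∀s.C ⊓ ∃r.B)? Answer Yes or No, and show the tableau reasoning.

No

1. e : (∀s.C ⊓ ∃r.B)?  L(e) = {B} ∪ {(∃s.¬C ⊔ ∀r.¬B)}
   open: L(e) ⊇ {B, C, ∀s.(¬A ⊔ ¬B), ∃s.(¬D ⊔ ¬B), ∃s.¬C} (+ ∃-successors) — e ∉ (∀s.C ⊓ ∃r.B) possible
2. Hence e : (∀s.C ⊓ ∃r.B): not entailed.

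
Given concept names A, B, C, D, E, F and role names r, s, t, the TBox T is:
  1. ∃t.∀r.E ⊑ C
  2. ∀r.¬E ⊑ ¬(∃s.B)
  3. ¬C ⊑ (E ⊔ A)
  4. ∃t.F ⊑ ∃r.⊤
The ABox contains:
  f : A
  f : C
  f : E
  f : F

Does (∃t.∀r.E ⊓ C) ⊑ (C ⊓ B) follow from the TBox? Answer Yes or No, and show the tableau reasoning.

No

1. (∃t.∀r.E ⊓ C) ⊑ (C ⊓ B)  ⇔  ((∃t.∀r.E ⊓ C) ⊓ (¬C ⊔ ¬B)) unsat w.r.t. T
   open: L(x₀) ⊇ {C, ¬B, ∀t.¬F, ∃r.E, ∃t.∀r.E} (+ ∃-successors)
2. Hence (∃t.∀r.E ⊓ C) ⊑ (C ⊓ B): not entailed.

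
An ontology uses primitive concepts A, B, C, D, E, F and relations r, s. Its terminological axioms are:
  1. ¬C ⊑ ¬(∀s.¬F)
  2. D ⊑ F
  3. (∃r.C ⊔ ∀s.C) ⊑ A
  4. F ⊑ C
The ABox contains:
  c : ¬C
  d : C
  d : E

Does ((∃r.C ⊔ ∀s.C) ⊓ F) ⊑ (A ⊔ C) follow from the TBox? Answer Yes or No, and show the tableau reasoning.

Yes

1. ((∃r.C ⊔ ∀s.C) ⊓ F) ⊑ (A ⊔ C)  ⇔  (((∃r.C ⊔ ∀s.C) ⊓ F) ⊓ (¬A ⊓ ¬C)) unsat w.r.t. T
   all branches close; clash {C, ¬C} at x₀
2. Hence ((∃r.C ⊔ ∀s.C) ⊓ F) ⊑ (A ⊔ C): entailed.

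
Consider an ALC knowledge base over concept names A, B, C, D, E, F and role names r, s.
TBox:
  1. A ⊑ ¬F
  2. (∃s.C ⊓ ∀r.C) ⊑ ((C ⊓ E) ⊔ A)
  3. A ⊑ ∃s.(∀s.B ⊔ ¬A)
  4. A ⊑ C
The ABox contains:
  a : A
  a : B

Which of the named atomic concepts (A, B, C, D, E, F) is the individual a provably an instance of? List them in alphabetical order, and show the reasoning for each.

1. a : A?  L(a) = {A, B} ∪ {¬A}
   clash {A, ¬A} at a — a ∈ A
2. a : B?  L(a) = {A, B} ∪ {¬B}
   clash {B, ¬B} at a — a ∈ B
3. a : C?  L(a) = {A, B} ∪ {¬C}
   clash {C, ¬C} at a — a ∈ C
4. a : D?  L(a) = {A, B} ∪ {¬D}
   apply at a: A⊑¬F; A⊑∃s.(∀s.B ⊔ ¬A); A⊑C
   open: L(a) ⊇ {A, B, C, ¬D, ¬F, …} (+ ∃-successors) — a ∉ D possible
5. a : E?  L(a) = {A, B} ∪ {¬E}
   apply at a: A⊑¬F; A⊑∃s.(∀s.B ⊔ ¬A); A⊑C
   open: L(a) ⊇ {A, B, C, ¬E, ¬F, …} (+ ∃-successors) — a ∉ E possible
6. a : F?  L(a) = {A, B} ∪ {¬F}
   apply at a: A⊑∃s.(∀s.B ⊔ ¬A); A⊑C
   open: L(a) ⊇ {A, B, C, ¬F, ∀s.¬C, …} (+ ∃-successors) — a ∉ F possible
7. Entailed for a: {A, B, C}

{A, B, C}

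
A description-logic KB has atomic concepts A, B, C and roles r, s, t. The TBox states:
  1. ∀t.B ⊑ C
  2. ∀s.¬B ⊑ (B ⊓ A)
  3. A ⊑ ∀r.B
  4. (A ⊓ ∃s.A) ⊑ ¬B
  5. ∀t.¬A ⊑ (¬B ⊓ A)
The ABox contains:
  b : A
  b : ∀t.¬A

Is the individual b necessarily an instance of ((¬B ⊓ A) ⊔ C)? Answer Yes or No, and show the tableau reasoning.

1. b : ((¬B ⊓ A) ⊔ C)?  L(b) = {A, ∀t.¬A} ∪ {((B ⊔ ¬A) ⊓ ¬C)}
   clash {A, ¬A} at b — b ∈ ((¬B ⊓ A) ⊔ C)
2. Hence b : ((¬B ⊓ A) ⊔ C): entailed.

Yes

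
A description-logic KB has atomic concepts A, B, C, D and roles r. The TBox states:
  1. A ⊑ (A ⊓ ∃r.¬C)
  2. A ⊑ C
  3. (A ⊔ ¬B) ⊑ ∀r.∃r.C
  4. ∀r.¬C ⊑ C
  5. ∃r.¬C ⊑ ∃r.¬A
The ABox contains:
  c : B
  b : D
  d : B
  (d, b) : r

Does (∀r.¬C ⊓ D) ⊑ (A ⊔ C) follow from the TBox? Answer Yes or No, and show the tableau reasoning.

1. (∀r.¬C ⊓ D) ⊑ (A ⊔ C)  ⇔  ((∀r.¬C ⊓ D) ⊓ (¬A ⊓ ¬C)) unsat w.r.t. T
   all branches close; clash {C, ¬C} at x₀
2. Hence (∀r.¬C ⊓ D) ⊑ (A ⊔ C): entailed.

Yes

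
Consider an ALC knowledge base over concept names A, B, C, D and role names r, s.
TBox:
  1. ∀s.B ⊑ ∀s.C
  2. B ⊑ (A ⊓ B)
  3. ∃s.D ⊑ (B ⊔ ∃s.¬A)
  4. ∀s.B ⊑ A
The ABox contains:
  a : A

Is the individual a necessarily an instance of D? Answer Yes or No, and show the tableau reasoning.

1. a : D?  L(a) = {A} ∪ {¬D}
   open: L(a) ⊇ {A, ¬B, ¬D, ∀s.¬D, ∃s.¬B} (+ ∃-successors) — a ∉ D possible
2. Hence a : D: not entailed.

No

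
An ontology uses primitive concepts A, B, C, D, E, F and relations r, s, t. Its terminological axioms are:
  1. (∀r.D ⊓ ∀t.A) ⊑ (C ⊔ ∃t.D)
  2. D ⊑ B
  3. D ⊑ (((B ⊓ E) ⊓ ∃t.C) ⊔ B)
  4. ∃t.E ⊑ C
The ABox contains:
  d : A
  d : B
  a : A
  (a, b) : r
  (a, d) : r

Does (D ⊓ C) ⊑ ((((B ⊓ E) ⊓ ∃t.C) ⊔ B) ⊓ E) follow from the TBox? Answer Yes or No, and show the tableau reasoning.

No

1. (D ⊓ C) ⊑ ((((B ⊓ E) ⊓ ∃t.C) ⊔ B) ⊓ E)  ⇔  ((D ⊓ C) ⊓ ((((¬B ⊔ ¬E) ⊔ ∀t.¬C) ⊓ ¬B) ⊔ ¬E)) unsat w.r.t. T
   apply at x₀: D⊑B; D⊑(((B ⊓ E) ⊓ ∃t.C) ⊔ B)
   open: L(x₀) ⊇ {B, C, D, ¬E, ∃r.¬D} (+ ∃-successors)
2. Hence (D ⊓ C) ⊑ ((((B ⊓ E) ⊓ ∃t.C) ⊔ B) ⊓ E): not entailed.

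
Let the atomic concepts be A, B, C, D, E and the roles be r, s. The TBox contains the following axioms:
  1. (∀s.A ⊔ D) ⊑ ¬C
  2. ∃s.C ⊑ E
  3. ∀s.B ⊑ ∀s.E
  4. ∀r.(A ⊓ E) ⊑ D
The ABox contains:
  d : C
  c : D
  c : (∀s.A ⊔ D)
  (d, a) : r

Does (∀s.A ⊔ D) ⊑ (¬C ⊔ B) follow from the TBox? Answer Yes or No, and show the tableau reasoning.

1. (∀s.A ⊔ D) ⊑ (¬C ⊔ B)  ⇔  ((∀s.A ⊔ D) ⊓ (C ⊓ ¬B)) unsat w.r.t. T
   all branches close; clash {C, ¬C} at x₀
2. Hence (∀s.A ⊔ D) ⊑ (¬C ⊔ B): entailed.

Yes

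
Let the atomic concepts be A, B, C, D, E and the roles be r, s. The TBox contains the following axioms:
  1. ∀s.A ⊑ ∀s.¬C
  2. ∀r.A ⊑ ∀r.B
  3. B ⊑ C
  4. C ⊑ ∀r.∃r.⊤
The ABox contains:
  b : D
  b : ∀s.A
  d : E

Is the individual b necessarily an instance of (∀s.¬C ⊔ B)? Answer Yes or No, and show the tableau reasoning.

1. b : (∀s.¬C ⊔ B)?  L(b) = {D, ∀s.A} ∪ {(∃s.C ⊓ ¬B)}
   clash {C, ¬C} at an ∃-successor — b ∈ (∀s.¬C ⊔ B)
2. Hence b : (∀s.¬C ⊔ B): entailed.

Yes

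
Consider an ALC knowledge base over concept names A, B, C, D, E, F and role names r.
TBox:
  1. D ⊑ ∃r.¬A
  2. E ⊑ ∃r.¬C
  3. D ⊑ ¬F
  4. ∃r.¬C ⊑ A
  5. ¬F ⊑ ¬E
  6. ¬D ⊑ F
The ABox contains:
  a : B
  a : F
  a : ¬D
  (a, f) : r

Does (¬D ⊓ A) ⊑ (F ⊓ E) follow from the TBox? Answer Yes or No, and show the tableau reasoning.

1. (¬D ⊓ A) ⊑ (F ⊓ E)  ⇔  ((¬D ⊓ A) ⊓ (¬F ⊔ ¬E)) unsat w.r.t. T
   apply at x₀: ¬D⊑F
   open: L(x₀) ⊇ {A, F, ¬D, ¬E}
2. Hence (¬D ⊓ A) ⊑ (F ⊓ E): not entailed.

No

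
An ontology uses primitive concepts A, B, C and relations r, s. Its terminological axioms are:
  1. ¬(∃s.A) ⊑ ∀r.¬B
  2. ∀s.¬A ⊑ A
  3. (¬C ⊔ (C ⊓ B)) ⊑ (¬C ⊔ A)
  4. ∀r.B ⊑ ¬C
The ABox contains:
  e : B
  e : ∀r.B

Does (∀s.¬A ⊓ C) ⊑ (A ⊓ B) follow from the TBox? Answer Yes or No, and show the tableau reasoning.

1. (∀s.¬A ⊓ C) ⊑ (A ⊓ B)  ⇔  ((∀s.¬A ⊓ C) ⊓ (¬A ⊔ ¬B)) unsat w.r.t. T
   apply at x₀: ¬(∃s.A)⊑∀r.¬B; ∀s.¬A⊑A
   open: L(x₀) ⊇ {A, C, ¬B, ∀r.¬B, ∀s.¬A, …} (+ ∃-successors)
2. Hence (∀s.¬A ⊓ C) ⊑ (A ⊓ B): not entailed.

No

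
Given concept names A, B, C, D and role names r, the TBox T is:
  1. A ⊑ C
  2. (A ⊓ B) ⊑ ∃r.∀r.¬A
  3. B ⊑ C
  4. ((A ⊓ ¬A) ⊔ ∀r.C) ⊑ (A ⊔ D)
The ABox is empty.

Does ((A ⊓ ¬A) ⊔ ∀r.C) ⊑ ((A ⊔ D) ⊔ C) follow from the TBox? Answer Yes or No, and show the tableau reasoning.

Yes

1. ((A ⊓ ¬A) ⊔ ∀r.C) ⊑ ((A ⊔ D) ⊔ C)  ⇔  (((A ⊓ ¬A) ⊔ ∀r.C) ⊓ ((¬A ⊓ ¬D) ⊓ ¬C)) unsat w.r.t. T
   all branches close; clash {C, ¬C} at x₀
2. Hence ((A ⊓ ¬A) ⊔ ∀r.C) ⊑ ((A ⊔ D) ⊔ C): entailed.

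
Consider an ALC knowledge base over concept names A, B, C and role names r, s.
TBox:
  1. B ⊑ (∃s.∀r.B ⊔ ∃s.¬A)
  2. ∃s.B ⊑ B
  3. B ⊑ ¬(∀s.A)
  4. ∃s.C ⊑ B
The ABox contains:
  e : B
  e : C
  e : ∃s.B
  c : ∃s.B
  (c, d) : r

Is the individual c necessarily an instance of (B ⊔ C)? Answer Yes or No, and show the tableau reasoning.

Yes

1. c : (B ⊔ C)?  L(c) = {∃s.B} ∪ {(¬B ⊓ ¬C)}
   clash {B, ¬B} at c — c ∈ (B ⊔ C)
2. Hence c : (B ⊔ C): entailed.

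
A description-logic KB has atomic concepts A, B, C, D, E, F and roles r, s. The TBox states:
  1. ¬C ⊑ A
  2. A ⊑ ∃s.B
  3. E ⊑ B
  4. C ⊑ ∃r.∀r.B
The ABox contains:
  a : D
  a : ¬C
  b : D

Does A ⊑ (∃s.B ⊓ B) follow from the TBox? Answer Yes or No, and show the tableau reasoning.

No

1. A ⊑ (∃s.B ⊓ B)  ⇔  (A ⊓ (∀s.¬B ⊔ ¬B)) unsat w.r.t. T
   apply at x₀: A⊑∃s.B
   open: L(x₀) ⊇ {A, ¬B, ¬C, ¬E, ∃s.B} (+ ∃-successors)
2. Hence A ⊑ (∃s.B ⊓ B): not entailed.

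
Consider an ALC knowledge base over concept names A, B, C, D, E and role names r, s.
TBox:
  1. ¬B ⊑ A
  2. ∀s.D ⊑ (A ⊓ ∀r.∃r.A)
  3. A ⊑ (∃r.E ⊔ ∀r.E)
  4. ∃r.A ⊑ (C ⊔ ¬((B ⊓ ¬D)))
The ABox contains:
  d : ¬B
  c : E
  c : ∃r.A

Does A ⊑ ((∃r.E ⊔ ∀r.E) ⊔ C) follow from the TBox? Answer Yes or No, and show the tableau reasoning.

Yes

1. A ⊑ ((∃r.E ⊔ ∀r.E) ⊔ C)  ⇔  (A ⊓ ((∀r.¬E ⊓ ∃r.¬E) ⊓ ¬C)) unsat w.r.t. T
   all branches close; clash {E, ¬E} at an ∃-successor
2. Hence A ⊑ ((∃r.E ⊔ ∀r.E) ⊔ C): entailed.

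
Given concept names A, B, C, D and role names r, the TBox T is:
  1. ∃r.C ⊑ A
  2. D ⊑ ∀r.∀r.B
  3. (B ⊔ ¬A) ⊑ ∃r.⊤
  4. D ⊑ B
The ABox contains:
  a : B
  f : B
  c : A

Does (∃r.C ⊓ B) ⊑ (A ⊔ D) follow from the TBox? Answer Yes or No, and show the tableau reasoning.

1. (∃r.C ⊓ B) ⊑ (A ⊔ D)  ⇔  ((∃r.C ⊓ B) ⊓ (¬A ⊓ ¬D)) unsat w.r.t. T
   all branches close; clash {A, ¬A} at x₀
2. Hence (∃r.C ⊓ B) ⊑ (A ⊔ D): entailed.

Yes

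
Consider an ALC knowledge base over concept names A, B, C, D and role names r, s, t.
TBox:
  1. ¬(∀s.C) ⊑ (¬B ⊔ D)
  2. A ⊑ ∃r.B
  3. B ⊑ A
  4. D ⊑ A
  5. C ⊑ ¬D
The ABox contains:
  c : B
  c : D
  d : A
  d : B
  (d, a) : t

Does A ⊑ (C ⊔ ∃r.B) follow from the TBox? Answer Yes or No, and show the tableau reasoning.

Yes

1. A ⊑ (C ⊔ ∃r.B)  ⇔  (A ⊓ (¬C ⊓ ∀r.¬B)) unsat w.r.t. T
   all branches close; clash {B, ¬B} at an ∃-successor
2. Hence A ⊑ (C ⊔ ∃r.B): entailed.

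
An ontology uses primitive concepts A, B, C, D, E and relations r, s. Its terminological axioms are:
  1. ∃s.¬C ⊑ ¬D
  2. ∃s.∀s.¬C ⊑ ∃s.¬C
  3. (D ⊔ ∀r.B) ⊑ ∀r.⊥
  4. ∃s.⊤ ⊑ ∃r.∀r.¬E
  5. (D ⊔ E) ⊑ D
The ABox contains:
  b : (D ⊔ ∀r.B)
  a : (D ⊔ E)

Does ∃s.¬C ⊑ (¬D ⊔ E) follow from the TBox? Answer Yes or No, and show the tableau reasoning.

1. ∃s.¬C ⊑ (¬D ⊔ E)  ⇔  (∃s.¬C ⊓ (D ⊓ ¬E)) unsat w.r.t. T
   all branches close; clash {D, ¬D} at x₀
2. Hence ∃s.¬C ⊑ (¬D ⊔ E): entailed.

Yes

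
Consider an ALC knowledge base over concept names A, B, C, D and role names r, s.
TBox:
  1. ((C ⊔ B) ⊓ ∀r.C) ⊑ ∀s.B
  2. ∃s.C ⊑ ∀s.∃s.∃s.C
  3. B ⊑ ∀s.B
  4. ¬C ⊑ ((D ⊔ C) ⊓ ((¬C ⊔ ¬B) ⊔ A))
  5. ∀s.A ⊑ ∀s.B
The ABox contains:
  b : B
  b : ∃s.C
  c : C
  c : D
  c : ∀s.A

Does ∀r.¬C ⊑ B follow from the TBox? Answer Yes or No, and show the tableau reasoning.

No

1. ∀r.¬C ⊑ B  ⇔  (∀r.¬C ⊓ ¬B) unsat w.r.t. T
   open: L(x₀) ⊇ {D, ¬B, ¬C, ∀r.¬C, ∀s.¬C, …} (+ ∃-successors)
2. Hence ∀r.¬C ⊑ B: not entailed.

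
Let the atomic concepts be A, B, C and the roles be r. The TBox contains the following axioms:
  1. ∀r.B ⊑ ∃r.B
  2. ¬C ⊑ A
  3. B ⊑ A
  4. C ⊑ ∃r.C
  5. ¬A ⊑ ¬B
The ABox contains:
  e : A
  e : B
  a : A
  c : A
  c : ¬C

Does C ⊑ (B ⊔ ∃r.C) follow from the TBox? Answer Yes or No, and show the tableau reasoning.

1. C ⊑ (B ⊔ ∃r.C)  ⇔  (C ⊓ (¬B ⊓ ∀r.¬C)) unsat w.r.t. T
   all branches close; clash {C, ¬C} at an ∃-successor
2. Hence C ⊑ (B ⊔ ∃r.C): entailed.

Yes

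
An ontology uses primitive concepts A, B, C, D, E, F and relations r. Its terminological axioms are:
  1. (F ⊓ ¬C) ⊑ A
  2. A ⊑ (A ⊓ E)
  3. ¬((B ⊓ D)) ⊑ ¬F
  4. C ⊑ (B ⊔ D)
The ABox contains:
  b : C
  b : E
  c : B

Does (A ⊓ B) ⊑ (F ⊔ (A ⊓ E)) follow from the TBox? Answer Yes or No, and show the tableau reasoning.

1. (A ⊓ B) ⊑ (F ⊔ (A ⊓ E))  ⇔  ((A ⊓ B) ⊓ (¬F ⊓ (¬A ⊔ ¬E))) unsat w.r.t. T
   all branches close; clash {E, ¬E} at x₀
2. Hence (A ⊓ B) ⊑ (F ⊔ (A ⊓ E)): entailed.

Yes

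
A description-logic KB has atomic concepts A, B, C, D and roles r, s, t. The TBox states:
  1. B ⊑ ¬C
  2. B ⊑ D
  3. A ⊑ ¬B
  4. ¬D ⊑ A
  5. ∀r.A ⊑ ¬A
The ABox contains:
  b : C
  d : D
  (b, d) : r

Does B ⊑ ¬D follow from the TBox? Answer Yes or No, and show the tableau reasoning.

1. B ⊑ ¬D  ⇔  (B ⊓ D) unsat w.r.t. T
   apply at x₀: B⊑¬C
   open: L(x₀) ⊇ {B, D, ¬A, ¬C}
2. Hence B ⊑ ¬D: not entailed.

No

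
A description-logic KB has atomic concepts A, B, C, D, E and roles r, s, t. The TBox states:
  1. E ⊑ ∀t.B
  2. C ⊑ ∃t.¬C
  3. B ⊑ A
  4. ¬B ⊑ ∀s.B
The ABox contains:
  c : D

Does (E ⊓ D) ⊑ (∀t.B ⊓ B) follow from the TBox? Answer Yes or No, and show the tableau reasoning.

No

1. (E ⊓ D) ⊑ (∀t.B ⊓ B)  ⇔  ((E ⊓ D) ⊓ (∃t.¬B ⊔ ¬B)) unsat w.r.t. T
   apply at x₀: E⊑∀t.B
   open: L(x₀) ⊇ {D, E, ¬B, ¬C, ∀s.B, …}
2. Hence (E ⊓ D) ⊑ (∀t.B ⊓ B): not entailed.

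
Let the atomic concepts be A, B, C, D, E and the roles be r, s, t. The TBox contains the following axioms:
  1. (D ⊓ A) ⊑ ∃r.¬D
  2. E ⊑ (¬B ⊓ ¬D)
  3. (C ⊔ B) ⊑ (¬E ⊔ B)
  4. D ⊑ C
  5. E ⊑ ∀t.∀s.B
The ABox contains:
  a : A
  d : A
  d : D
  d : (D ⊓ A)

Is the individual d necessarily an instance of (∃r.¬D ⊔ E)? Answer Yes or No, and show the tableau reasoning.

Yes

1. d : (∃r.¬D ⊔ E)?  L(d) = {A, D, (D ⊓ A)} ∪ {(∀r.D ⊓ ¬E)}
   clash {D, ¬D} at an ∃-successor — d ∈ (∃r.¬D ⊔ E)
2. Hence d : (∃r.¬D ⊔ E): entailed.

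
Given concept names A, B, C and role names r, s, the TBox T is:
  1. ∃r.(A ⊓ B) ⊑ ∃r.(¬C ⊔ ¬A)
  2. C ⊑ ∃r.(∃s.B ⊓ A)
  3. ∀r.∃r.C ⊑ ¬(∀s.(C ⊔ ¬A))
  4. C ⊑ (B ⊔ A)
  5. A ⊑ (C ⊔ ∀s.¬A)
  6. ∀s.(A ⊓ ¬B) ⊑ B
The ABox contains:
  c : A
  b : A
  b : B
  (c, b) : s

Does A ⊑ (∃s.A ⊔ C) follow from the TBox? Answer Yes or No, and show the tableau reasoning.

No

1. A ⊑ (∃s.A ⊔ C)  ⇔  (A ⊓ (∀s.¬A ⊓ ¬C)) unsat w.r.t. T
   apply at x₀: A⊑(C ⊔ ∀s.¬A)
   open: L(x₀) ⊇ {A, ¬C, ∀r.(¬A ⊔ ¬B), ∀s.¬A, ∃r.∀r.¬C, …} (+ ∃-successors)
2. Hence A ⊑ (∃s.A ⊔ C): not entailed.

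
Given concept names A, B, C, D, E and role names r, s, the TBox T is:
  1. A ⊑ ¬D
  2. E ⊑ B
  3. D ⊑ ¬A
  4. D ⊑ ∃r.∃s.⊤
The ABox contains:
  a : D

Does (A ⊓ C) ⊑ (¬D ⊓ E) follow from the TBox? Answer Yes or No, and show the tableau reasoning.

1. (A ⊓ C) ⊑ (¬D ⊓ E)  ⇔  ((A ⊓ C) ⊓ (D ⊔ ¬E)) unsat w.r.t. T
   apply at x₀: A⊑¬D
   open: L(x₀) ⊇ {A, C, ¬D, ¬E}
2. Hence (A ⊓ C) ⊑ (¬D ⊓ E): not entailed.

No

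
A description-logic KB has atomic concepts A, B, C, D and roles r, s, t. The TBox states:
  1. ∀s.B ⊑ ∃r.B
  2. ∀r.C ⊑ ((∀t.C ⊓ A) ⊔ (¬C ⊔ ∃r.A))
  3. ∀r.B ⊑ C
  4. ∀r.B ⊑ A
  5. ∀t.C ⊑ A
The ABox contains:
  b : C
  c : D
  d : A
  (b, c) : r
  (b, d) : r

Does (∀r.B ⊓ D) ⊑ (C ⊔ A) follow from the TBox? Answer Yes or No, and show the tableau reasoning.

1. (∀r.B ⊓ D) ⊑ (C ⊔ A)  ⇔  ((∀r.B ⊓ D) ⊓ (¬C ⊓ ¬A)) unsat w.r.t. T
   all branches close; clash {A, ¬A} at x₀
2. Hence (∀r.B ⊓ D) ⊑ (C ⊔ A): entailed.

Yes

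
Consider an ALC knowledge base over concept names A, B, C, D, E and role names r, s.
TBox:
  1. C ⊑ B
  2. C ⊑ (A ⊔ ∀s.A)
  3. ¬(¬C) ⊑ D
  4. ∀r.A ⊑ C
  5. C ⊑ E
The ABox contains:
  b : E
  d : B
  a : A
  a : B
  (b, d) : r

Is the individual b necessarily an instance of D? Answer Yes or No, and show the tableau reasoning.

1. b : D?  L(b) = {E} ∪ {¬D}
   open: L(b) ⊇ {E, ¬C, ¬D, ∃r.¬A} (+ ∃-successors) — b ∉ D possible
2. Hence b : D: not entailed.

No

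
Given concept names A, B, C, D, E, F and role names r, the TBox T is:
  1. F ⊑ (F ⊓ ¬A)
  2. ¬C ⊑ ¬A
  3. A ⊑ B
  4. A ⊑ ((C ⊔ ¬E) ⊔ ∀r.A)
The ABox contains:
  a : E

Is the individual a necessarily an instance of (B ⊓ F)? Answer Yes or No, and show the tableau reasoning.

1. a : (B ⊓ F)?  L(a) = {E} ∪ {(¬B ⊔ ¬F)}
   open: L(a) ⊇ {C, E, ¬A, ¬B, ¬F} — a ∉ (B ⊓ F) possible
2. Hence a : (B ⊓ F): not entailed.

No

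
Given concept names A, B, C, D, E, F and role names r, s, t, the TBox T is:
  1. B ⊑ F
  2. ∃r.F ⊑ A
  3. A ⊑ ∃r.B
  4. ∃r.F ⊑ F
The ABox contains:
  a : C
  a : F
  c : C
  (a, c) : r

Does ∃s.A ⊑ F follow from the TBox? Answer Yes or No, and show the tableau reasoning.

1. ∃s.A ⊑ F  ⇔  (∃s.A ⊓ ¬F) unsat w.r.t. T
   open: L(x₀) ⊇ {¬A, ¬B, ¬F, ∀r.¬F, ∃s.A} (+ ∃-successors)
2. Hence ∃s.A ⊑ F: not entailed.

No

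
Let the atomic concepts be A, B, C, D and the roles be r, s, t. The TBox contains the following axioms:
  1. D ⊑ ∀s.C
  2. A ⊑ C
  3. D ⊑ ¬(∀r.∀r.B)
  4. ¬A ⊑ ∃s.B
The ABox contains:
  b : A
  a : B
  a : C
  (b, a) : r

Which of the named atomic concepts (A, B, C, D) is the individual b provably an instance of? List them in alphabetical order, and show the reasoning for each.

1. b : A?  L(b) = {A} ∪ {¬A}
   clash {A, ¬A} at b — b ∈ A
2. b : B?  L(b) = {A} ∪ {¬B}
   apply at b: A⊑C
   open: L(b) ⊇ {A, C, ¬B, ¬D} — b ∉ B possible
3. b : C?  L(b) = {A} ∪ {¬C}
   clash {C, ¬C} at b — b ∈ C
4. b : D?  L(b) = {A} ∪ {¬D}
   apply at b: A⊑C
   open: L(b) ⊇ {A, C, ¬D} — b ∉ D possible
5. Entailed for b: {A, C}

{A, C}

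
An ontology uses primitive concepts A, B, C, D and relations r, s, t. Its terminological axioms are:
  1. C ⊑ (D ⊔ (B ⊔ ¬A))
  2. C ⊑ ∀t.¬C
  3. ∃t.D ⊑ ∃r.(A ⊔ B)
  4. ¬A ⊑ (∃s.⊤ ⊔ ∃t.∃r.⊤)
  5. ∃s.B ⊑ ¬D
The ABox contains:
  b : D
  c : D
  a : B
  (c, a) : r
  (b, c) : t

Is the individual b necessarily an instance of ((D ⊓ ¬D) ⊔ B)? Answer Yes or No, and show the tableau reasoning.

No

1. b : ((D ⊓ ¬D) ⊔ B)?  L(b) = {D} ∪ {((¬D ⊔ D) ⊓ ¬B)}
   open: L(b) ⊇ {A, D, ¬B, ¬C, ∀s.¬B, …} (+ ∃-successors) — b ∉ ((D ⊓ ¬D) ⊔ B) possible
2. Hence b : ((D ⊓ ¬D) ⊔ B): not entailed.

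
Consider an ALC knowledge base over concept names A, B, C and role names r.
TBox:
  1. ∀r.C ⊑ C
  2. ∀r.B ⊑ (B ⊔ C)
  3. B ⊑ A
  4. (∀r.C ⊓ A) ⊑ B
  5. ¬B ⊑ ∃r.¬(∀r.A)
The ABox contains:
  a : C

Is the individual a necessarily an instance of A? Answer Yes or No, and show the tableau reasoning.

No

1. a : A?  L(a) = {C} ∪ {¬A}
   open: L(a) ⊇ {C, ¬A, ¬B, ∃r.¬B, ∃r.∃r.¬A} (+ ∃-successors) — a ∉ A possible
2. Hence a : A: not entailed.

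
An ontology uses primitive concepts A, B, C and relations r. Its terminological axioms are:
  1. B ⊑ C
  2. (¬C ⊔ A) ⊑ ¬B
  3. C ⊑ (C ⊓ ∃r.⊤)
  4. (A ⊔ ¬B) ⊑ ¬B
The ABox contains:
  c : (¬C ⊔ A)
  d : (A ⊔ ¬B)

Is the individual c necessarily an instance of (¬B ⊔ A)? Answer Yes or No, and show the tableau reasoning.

Yes

1. c : (¬B ⊔ A)?  L(c) = {(¬C ⊔ A)} ∪ {(B ⊓ ¬A)}
   clash {A, ¬A} at c — c ∈ (¬B ⊔ A)
2. Hence c : (¬B ⊔ A): entailed.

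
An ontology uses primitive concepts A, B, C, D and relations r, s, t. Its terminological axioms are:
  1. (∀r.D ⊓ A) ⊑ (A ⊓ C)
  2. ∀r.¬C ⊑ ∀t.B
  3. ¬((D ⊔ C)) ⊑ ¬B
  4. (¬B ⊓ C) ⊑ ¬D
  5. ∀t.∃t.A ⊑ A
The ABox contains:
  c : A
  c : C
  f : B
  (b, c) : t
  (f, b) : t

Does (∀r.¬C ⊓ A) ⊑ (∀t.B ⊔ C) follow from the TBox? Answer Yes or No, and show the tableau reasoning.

Yes

1. (∀r.¬C ⊓ A) ⊑ (∀t.B ⊔ C)  ⇔  ((∀r.¬C ⊓ A) ⊓ (∃t.¬B ⊓ ¬C)) unsat w.r.t. T
   all branches close; clash {C, ¬C} at x₀
2. Hence (∀r.¬C ⊓ A) ⊑ (∀t.B ⊔ C): entailed.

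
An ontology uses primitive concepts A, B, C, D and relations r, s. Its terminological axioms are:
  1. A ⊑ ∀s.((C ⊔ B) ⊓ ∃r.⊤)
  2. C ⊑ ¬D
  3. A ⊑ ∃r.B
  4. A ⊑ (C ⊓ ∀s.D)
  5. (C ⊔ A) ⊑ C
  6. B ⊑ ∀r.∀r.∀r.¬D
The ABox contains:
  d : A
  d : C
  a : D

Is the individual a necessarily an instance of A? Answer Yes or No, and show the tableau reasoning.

No

1. a : A?  L(a) = {D} ∪ {¬A}
   open: L(a) ⊇ {D, ¬A, ¬B, ¬C} — a ∉ A possible
2. Hence a : A: not entailed.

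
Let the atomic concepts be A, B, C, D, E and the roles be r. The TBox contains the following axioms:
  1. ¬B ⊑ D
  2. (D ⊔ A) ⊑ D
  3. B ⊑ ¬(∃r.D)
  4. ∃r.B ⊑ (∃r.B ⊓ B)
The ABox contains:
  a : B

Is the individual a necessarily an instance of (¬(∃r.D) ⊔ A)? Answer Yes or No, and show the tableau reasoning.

1. a : (¬(∃r.D) ⊔ A)?  L(a) = {B} ∪ {(∃r.D ⊓ ¬A)}
   clash {D, ¬D} at an ∃-successor — a ∈ (¬(∃r.D) ⊔ A)
2. Hence a : (¬(∃r.D) ⊔ A): entailed.

Yes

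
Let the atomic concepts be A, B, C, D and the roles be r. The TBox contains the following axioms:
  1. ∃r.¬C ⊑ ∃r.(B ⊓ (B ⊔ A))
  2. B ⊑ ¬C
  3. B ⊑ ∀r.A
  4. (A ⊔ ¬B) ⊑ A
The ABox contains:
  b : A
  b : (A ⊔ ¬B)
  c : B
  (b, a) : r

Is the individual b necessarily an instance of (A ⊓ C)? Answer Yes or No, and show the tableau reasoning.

No

1. b : (A ⊓ C)?  L(b) = {A, (A ⊔ ¬B)} ∪ {(¬A ⊔ ¬C)}
   open: L(b) ⊇ {A, ¬B, ¬C, ∀r.C} — b ∉ (A ⊓ C) possible
2. Hence b : (A ⊓ C): not entailed.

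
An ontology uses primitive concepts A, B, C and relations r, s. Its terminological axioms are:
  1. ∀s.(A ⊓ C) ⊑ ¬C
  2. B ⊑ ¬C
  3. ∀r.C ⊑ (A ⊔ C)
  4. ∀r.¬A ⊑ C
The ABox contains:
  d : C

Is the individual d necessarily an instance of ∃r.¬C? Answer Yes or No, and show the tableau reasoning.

No

1. d : ∃r.¬C?  L(d) = {C} ∪ {∀r.C}
   apply at d: ∀r.C⊑(A ⊔ C)
   open: L(d) ⊇ {C, ¬B, ∀r.C, ∃s.(¬A ⊔ ¬C)} (+ ∃-successors) — d ∉ ∃r.¬C possible
2. Hence d : ∃r.¬C: not entailed.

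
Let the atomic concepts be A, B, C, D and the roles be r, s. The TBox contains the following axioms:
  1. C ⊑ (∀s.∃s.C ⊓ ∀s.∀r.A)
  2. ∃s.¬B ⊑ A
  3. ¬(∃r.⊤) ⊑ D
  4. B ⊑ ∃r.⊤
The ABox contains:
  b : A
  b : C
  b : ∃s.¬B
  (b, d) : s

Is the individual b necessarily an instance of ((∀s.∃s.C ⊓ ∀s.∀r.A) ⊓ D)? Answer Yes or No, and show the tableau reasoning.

No

1. b : ((∀s.∃s.C ⊓ ∀s.∀r.A) ⊓ D)?  L(b) = {A, C, ∃s.¬B} ∪ {((∃s.∀s.¬C ⊔ ∃s.∃r.¬A) ⊔ ¬D)}
   apply at b: C⊑(∀s.∃s.C ⊓ ∀s.∀r.A)
   open: L(b) ⊇ {A, C, ¬B, ¬D, ∀s.∀r.A, …} (+ ∃-successors) — b ∉ ((∀s.∃s.C ⊓ ∀s.∀r.A) ⊓ D) possible
2. Hence b : ((∀s.∃s.C ⊓ ∀s.∀r.A) ⊓ D): not entailed.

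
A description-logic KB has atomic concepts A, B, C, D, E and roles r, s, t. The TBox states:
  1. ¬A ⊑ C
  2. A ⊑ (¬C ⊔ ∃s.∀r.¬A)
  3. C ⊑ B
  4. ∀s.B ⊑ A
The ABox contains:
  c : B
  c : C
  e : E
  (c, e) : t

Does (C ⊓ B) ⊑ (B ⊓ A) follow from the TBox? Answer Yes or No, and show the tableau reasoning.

No

1. (C ⊓ B) ⊑ (B ⊓ A)  ⇔  ((C ⊓ B) ⊓ (¬B ⊔ ¬A)) unsat w.r.t. T
   open: L(x₀) ⊇ {B, C, ¬A, ∃s.¬B} (+ ∃-successors)
2. Hence (C ⊓ B) ⊑ (B ⊓ A): not entailed.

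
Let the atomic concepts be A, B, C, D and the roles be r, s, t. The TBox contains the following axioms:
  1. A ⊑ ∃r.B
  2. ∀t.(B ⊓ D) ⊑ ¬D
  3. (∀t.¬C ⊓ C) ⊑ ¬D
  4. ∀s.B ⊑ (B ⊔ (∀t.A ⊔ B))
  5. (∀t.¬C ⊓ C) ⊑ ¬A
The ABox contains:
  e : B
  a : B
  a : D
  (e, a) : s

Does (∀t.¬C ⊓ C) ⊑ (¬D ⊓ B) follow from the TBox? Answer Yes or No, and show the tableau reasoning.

1. (∀t.¬C ⊓ C) ⊑ (¬D ⊓ B)  ⇔  ((∀t.¬C ⊓ C) ⊓ (D ⊔ ¬B)) unsat w.r.t. T
   apply at x₀: (∀t.¬C ⊓ C)⊑¬D; (∀t.¬C ⊓ C)⊑¬A
   open: L(x₀) ⊇ {C, ¬A, ¬B, ¬D, ∀t.¬C, …} (+ ∃-successors)
2. Hence (∀t.¬C ⊓ C) ⊑ (¬D ⊓ B): not entailed.

No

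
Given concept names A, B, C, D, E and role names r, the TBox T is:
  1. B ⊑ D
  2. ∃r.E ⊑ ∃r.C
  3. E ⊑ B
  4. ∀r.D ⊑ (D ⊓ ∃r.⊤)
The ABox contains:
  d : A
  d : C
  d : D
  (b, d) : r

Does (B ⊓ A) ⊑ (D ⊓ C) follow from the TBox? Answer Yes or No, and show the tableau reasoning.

No

1. (B ⊓ A) ⊑ (D ⊓ C)  ⇔  ((B ⊓ A) ⊓ (¬D ⊔ ¬C)) unsat w.r.t. T
   apply at x₀: B⊑D
   open: L(x₀) ⊇ {A, B, D, ¬C, ∀r.¬E, …} (+ ∃-successors)
2. Hence (B ⊓ A) ⊑ (D ⊓ C): not entailed.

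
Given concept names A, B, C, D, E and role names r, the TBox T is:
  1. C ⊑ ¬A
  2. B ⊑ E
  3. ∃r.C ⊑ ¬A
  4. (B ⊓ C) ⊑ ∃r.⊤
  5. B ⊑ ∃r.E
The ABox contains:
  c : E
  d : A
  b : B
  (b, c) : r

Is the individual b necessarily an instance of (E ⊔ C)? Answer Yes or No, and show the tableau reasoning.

Yes

1. b : (E ⊔ C)?  L(b) = {B} ∪ {(¬E ⊓ ¬C)}
   clash {E, ¬E} at b — b ∈ (E ⊔ C)
2. Hence b : (E ⊔ C): entailed.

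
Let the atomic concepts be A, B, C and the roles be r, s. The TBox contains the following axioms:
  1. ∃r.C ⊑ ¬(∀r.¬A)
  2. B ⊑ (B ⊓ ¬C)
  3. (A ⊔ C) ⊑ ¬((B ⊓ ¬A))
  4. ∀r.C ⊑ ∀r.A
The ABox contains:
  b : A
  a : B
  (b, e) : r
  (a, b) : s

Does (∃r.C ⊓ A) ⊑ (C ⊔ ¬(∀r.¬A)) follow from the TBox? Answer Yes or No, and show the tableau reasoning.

1. (∃r.C ⊓ A) ⊑ (C ⊔ ¬(∀r.¬A))  ⇔  ((∃r.C ⊓ A) ⊓ (¬C ⊓ ∀r.¬A)) unsat w.r.t. T
   all branches close; clash {A, ¬A} at an ∃-successor
2. Hence (∃r.C ⊓ A) ⊑ (C ⊔ ¬(∀r.¬A)): entailed.

Yes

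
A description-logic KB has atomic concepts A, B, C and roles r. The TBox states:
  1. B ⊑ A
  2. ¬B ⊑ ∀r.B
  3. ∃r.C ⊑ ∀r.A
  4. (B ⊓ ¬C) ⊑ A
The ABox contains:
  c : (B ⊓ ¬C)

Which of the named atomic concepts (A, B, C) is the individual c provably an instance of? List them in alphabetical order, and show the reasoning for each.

{A, B}

1. c : A?  L(c) = {(B ⊓ ¬C)} ∪ {¬A}
   clash {A, ¬A} at c — c ∈ A
2. c : B?  L(c) = {(B ⊓ ¬C)} ∪ {¬B}
   clash {B, ¬B} at c — c ∈ B
3. c : C?  L(c) = {(B ⊓ ¬C)} ∪ {¬C}
   apply at c: B⊑A; (B ⊓ ¬C)⊑A
   open: L(c) ⊇ {A, B, ¬C, ∀r.¬C} — c ∉ C possible
4. Entailed for c: {A, B}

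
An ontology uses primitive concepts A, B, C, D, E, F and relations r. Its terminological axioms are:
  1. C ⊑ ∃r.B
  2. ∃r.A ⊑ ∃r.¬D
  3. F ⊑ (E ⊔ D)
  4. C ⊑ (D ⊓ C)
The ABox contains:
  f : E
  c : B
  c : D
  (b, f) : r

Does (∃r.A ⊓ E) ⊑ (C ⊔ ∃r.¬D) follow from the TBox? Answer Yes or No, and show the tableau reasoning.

1. (∃r.A ⊓ E) ⊑ (C ⊔ ∃r.¬D)  ⇔  ((∃r.A ⊓ E) ⊓ (¬C ⊓ ∀r.D)) unsat w.r.t. T
   all branches close; clash {D, ¬D} at an ∃-successor
2. Hence (∃r.A ⊓ E) ⊑ (C ⊔ ∃r.¬D): entailed.

Yes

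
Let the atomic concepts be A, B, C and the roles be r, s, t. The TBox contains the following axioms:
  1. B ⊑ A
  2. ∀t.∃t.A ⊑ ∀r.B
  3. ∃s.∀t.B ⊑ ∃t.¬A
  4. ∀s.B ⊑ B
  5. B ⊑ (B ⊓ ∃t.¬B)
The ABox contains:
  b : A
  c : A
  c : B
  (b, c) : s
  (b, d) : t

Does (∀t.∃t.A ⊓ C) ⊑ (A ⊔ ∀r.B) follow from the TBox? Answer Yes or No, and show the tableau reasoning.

1. (∀t.∃t.A ⊓ C) ⊑ (A ⊔ ∀r.B)  ⇔  ((∀t.∃t.A ⊓ C) ⊓ (¬A ⊓ ∃r.¬B)) unsat w.r.t. T
   all branches close; clash {A, ¬A} at x₀
2. Hence (∀t.∃t.A ⊓ C) ⊑ (A ⊔ ∀r.B): entailed.

Yes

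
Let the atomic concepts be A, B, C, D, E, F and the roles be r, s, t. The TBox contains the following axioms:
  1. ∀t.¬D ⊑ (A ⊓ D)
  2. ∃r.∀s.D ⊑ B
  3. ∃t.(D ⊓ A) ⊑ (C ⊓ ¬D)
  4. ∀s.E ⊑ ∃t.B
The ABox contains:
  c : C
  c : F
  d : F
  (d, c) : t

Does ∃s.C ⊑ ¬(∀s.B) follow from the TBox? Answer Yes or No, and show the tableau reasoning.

1. ∃s.C ⊑ ¬(∀s.B)  ⇔  (∃s.C ⊓ ∀s.B) unsat w.r.t. T
   open: L(x₀) ⊇ {∀r.∃s.¬D, ∀s.B, ∀t.(¬D ⊔ ¬A), ∃s.C, ∃s.¬E, …} (+ ∃-successors)
2. Hence ∃s.C ⊑ ¬(∀s.B): not entailed.

No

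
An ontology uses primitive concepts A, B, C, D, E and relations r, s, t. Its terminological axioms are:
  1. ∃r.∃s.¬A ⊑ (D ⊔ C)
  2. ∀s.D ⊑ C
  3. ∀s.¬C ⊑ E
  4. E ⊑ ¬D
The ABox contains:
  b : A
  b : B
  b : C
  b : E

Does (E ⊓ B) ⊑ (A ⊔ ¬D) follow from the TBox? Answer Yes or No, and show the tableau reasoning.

1. (E ⊓ B) ⊑ (A ⊔ ¬D)  ⇔  ((E ⊓ B) ⊓ (¬A ⊓ D)) unsat w.r.t. T
   all branches close; clash {D, ¬D} at x₀
2. Hence (E ⊓ B) ⊑ (A ⊔ ¬D): entailed.

Yes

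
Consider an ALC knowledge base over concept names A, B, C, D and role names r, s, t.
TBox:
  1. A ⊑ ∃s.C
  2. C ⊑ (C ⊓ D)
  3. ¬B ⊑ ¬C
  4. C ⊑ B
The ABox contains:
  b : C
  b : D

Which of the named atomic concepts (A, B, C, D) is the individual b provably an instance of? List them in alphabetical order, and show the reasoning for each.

1. b : A?  L(b) = {C, D} ∪ {¬A}
   apply at b: C⊑(C ⊓ D); C⊑B
   open: L(b) ⊇ {B, C, D, ¬A} — b ∉ A possible
2. b : B?  L(b) = {C, D} ∪ {¬B}
   clash {C, ¬C} at b — b ∈ B
3. b : C?  L(b) = {C, D} ∪ {¬C}
   clash {C, ¬C} at b — b ∈ C
4. b : D?  L(b) = {C, D} ∪ {¬D}
   clash {D, ¬D} at b — b ∈ D
5. Entailed for b: {B, C, D}

{B, C, D}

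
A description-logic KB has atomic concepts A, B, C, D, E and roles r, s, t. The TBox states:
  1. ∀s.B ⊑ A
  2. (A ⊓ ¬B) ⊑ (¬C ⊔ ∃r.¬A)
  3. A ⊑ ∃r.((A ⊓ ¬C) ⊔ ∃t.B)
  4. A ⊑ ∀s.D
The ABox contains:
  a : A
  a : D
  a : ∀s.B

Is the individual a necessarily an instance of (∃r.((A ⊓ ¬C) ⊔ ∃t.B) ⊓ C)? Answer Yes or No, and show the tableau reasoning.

1. a : (∃r.((A ⊓ ¬C) ⊔ ∃t.B) ⊓ C)?  L(a) = {A, D, ∀s.B} ∪ {(∀r.((¬A ⊔ C) ⊓ ∀t.¬B) ⊔ ¬C)}
   apply at a: A⊑∃r.((A ⊓ ¬C) ⊔ ∃t.B); A⊑∀s.D
   open: L(a) ⊇ {A, B, D, ¬C, ∀s.B, …} (+ ∃-successors) — a ∉ (∃r.((A ⊓ ¬C) ⊔ ∃t.B) ⊓ C) possible
2. Hence a : (∃r.((A ⊓ ¬C) ⊔ ∃t.B) ⊓ C): not entailed.

No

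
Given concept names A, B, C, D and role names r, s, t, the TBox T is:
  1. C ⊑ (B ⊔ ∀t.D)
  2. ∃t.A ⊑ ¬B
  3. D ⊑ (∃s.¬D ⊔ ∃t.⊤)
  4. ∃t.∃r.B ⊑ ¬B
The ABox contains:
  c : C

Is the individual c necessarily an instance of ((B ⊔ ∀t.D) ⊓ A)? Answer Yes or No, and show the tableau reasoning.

1. c : ((B ⊔ ∀t.D) ⊓ A)?  L(c) = {C} ∪ {((¬B ⊓ ∃t.¬D) ⊔ ¬A)}
   apply at c: C⊑(B ⊔ ∀t.D)
   open: L(c) ⊇ {B, C, ¬A, ¬D, ∀t.¬A, …} — c ∉ ((B ⊔ ∀t.D) ⊓ A) possible
2. Hence c : ((B ⊔ ∀t.D) ⊓ A): not entailed.

No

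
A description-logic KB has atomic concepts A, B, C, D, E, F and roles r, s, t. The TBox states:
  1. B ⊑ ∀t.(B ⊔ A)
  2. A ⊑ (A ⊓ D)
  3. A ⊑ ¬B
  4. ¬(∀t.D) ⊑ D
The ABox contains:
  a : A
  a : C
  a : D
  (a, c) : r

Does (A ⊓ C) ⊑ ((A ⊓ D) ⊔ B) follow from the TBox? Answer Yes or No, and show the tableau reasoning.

Yes

1. (A ⊓ C) ⊑ ((A ⊓ D) ⊔ B)  ⇔  ((A ⊓ C) ⊓ ((¬A ⊔ ¬D) ⊓ ¬B)) unsat w.r.t. T
   all branches close; clash {D, ¬D} at x₀
2. Hence (A ⊓ C) ⊑ ((A ⊓ D) ⊔ B): entailed.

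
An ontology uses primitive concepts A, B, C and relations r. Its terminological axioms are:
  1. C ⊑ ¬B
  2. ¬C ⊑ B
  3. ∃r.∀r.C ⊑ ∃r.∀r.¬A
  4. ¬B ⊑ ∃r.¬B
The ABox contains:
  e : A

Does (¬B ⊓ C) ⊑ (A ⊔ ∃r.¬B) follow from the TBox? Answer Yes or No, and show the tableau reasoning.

Yes

1. (¬B ⊓ C) ⊑ (A ⊔ ∃r.¬B)  ⇔  ((¬B ⊓ C) ⊓ (¬A ⊓ ∀r.B)) unsat w.r.t. T
   all branches close; clash {B, ¬B} at an ∃-successor
2. Hence (¬B ⊓ C) ⊑ (A ⊔ ∃r.¬B): entailed.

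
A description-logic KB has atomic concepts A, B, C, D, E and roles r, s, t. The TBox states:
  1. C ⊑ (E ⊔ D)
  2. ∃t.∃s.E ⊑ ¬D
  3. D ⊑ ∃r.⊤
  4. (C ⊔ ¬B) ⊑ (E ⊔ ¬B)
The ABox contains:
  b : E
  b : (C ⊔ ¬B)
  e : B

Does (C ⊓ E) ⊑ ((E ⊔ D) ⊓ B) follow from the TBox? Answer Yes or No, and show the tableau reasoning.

No

1. (C ⊓ E) ⊑ ((E ⊔ D) ⊓ B)  ⇔  ((C ⊓ E) ⊓ ((¬E ⊓ ¬D) ⊔ ¬B)) unsat w.r.t. T
   apply at x₀: C⊑(E ⊔ D)
   open: L(x₀) ⊇ {C, E, ¬B, ¬D}
2. Hence (C ⊓ E) ⊑ ((E ⊔ D) ⊓ B): not entailed.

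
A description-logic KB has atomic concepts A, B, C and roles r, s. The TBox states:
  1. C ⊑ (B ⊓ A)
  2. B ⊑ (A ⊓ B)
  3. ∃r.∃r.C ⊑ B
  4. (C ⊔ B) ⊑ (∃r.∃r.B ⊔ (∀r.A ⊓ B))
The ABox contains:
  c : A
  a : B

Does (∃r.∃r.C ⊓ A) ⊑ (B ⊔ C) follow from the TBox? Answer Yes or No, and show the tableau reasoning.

Yes

1. (∃r.∃r.C ⊓ A) ⊑ (B ⊔ C)  ⇔  ((∃r.∃r.C ⊓ A) ⊓ (¬B ⊓ ¬C)) unsat w.r.t. T
   all branches close; clash {B, ¬B} at x₀
2. Hence (∃r.∃r.C ⊓ A) ⊑ (B ⊔ C): entailed.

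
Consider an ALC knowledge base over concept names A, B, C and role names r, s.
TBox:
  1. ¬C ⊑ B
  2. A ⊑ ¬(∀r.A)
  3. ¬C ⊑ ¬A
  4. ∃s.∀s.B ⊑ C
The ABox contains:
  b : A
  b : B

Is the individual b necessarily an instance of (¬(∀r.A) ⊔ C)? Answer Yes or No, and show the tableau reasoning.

1. b : (¬(∀r.A) ⊔ C)?  L(b) = {A, B} ∪ {(∀r.A ⊓ ¬C)}
   clash {A, ¬A} at b — b ∈ (¬(∀r.A) ⊔ C)
2. Hence b : (¬(∀r.A) ⊔ C): entailed.

Yes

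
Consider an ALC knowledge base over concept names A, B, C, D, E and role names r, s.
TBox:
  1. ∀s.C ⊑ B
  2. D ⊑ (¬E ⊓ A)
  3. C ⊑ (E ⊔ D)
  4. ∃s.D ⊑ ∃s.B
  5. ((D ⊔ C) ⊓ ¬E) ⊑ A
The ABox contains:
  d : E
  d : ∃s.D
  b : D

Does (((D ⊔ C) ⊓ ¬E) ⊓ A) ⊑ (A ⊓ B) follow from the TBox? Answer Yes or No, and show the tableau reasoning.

No

1. (((D ⊔ C) ⊓ ¬E) ⊓ A) ⊑ (A ⊓ B)  ⇔  ((((D ⊔ C) ⊓ ¬E) ⊓ A) ⊓ (¬A ⊔ ¬B)) unsat w.r.t. T
   open: L(x₀) ⊇ {A, D, ¬B, ¬C, ¬E, …} (+ ∃-successors)
2. Hence (((D ⊔ C) ⊓ ¬E) ⊓ A) ⊑ (A ⊓ B): not entailed.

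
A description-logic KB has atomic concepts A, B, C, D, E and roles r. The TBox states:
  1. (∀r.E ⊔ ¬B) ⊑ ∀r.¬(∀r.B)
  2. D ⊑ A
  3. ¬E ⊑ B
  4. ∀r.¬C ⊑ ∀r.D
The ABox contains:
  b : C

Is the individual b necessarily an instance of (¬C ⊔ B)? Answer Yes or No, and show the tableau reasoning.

No

1. b : (¬C ⊔ B)?  L(b) = {C} ∪ {(C ⊓ ¬B)}
   open: L(b) ⊇ {C, E, ¬B, ¬D, ∀r.∃r.¬B, …} (+ ∃-successors) — b ∉ (¬C ⊔ B) possible
2. Hence b : (¬C ⊔ B): not entailed.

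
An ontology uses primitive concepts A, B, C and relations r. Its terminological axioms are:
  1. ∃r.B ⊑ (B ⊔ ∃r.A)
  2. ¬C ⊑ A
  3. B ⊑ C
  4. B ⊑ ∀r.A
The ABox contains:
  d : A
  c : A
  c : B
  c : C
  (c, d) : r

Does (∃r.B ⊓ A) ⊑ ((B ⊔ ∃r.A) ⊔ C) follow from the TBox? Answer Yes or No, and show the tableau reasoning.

Yes

1. (∃r.B ⊓ A) ⊑ ((B ⊔ ∃r.A) ⊔ C)  ⇔  ((∃r.B ⊓ A) ⊓ ((¬B ⊓ ∀r.¬A) ⊓ ¬C)) unsat w.r.t. T
   all branches close; clash {A, ¬A} at an ∃-successor
2. Hence (∃r.B ⊓ A) ⊑ ((B ⊔ ∃r.A) ⊔ C): entailed.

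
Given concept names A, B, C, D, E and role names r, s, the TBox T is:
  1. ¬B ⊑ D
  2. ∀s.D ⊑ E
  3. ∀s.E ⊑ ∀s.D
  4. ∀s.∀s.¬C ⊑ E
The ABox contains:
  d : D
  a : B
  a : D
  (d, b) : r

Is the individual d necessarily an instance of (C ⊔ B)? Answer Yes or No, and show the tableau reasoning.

No

1. d : (C ⊔ B)?  L(d) = {D} ∪ {(¬C ⊓ ¬B)}
   open: L(d) ⊇ {D, ¬B, ¬C, ∃s.¬D, ∃s.¬E, …} (+ ∃-successors) — d ∉ (C ⊔ B) possible
2. Hence d : (C ⊔ B): not entailed.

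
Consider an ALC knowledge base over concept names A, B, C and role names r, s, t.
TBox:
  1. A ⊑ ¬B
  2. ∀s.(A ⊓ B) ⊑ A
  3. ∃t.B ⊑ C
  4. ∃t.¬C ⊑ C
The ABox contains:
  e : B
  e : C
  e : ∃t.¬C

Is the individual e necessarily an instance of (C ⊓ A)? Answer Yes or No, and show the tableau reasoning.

1. e : (C ⊓ A)?  L(e) = {B, C, ∃t.¬C} ∪ {(¬C ⊔ ¬A)}
   open: L(e) ⊇ {B, C, ¬A, ∃s.(¬A ⊔ ¬B), ∃t.¬C} (+ ∃-successors) — e ∉ (C ⊓ A) possible
2. Hence e : (C ⊓ A): not entailed.

No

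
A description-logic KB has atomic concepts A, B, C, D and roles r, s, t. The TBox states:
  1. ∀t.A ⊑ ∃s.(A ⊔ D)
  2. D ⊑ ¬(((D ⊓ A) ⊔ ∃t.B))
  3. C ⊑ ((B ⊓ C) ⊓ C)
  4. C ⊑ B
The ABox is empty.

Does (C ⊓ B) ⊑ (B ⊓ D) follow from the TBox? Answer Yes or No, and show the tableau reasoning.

1. (C ⊓ B) ⊑ (B ⊓ D)  ⇔  ((C ⊓ B) ⊓ (¬B ⊔ ¬D)) unsat w.r.t. T
   apply at x₀: C⊑((B ⊓ C) ⊓ C)
   open: L(x₀) ⊇ {B, C, ¬D, ∃t.¬A} (+ ∃-successors)
2. Hence (C ⊓ B) ⊑ (B ⊓ D): not entailed.

No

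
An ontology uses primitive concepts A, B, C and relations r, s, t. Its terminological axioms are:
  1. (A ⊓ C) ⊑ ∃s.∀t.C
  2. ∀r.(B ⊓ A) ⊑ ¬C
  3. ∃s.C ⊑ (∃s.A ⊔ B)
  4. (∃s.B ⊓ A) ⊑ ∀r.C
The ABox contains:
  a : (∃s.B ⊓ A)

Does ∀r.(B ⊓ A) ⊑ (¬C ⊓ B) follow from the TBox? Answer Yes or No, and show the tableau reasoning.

1. ∀r.(B ⊓ A) ⊑ (¬C ⊓ B)  ⇔  (∀r.(B ⊓ A) ⊓ (C ⊔ ¬B)) unsat w.r.t. T
   apply at x₀: ∀r.(B ⊓ A)⊑¬C
   open: L(x₀) ⊇ {¬A, ¬B, ¬C, ∀r.(B ⊓ A), ∀s.¬C}
2. Hence ∀r.(B ⊓ A) ⊑ (¬C ⊓ B): not entailed.

No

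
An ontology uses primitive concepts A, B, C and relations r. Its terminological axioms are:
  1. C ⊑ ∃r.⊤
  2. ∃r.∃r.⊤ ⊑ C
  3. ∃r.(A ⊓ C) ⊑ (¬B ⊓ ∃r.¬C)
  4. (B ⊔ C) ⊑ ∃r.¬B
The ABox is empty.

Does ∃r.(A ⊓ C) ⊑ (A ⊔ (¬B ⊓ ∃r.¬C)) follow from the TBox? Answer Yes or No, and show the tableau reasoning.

1. ∃r.(A ⊓ C) ⊑ (A ⊔ (¬B ⊓ ∃r.¬C))  ⇔  (∃r.(A ⊓ C) ⊓ (¬A ⊓ (B ⊔ ∀r.C))) unsat w.r.t. T
   all branches close; clash {C, ¬C} at an ∃-successor
2. Hence ∃r.(A ⊓ C) ⊑ (A ⊔ (¬B ⊓ ∃r.¬C)): entailed.

Yes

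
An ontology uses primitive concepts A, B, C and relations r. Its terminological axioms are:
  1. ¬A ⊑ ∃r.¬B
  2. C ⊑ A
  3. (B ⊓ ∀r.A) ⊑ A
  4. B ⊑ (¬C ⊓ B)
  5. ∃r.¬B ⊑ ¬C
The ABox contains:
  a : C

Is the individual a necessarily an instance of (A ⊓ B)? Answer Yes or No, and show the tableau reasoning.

No

1. a : (A ⊓ B)?  L(a) = {C} ∪ {(¬A ⊔ ¬B)}
   apply at a: C⊑A
   open: L(a) ⊇ {A, C, ¬B, ∀r.B} — a ∉ (A ⊓ B) possible
2. Hence a : (A ⊓ B): not entailed.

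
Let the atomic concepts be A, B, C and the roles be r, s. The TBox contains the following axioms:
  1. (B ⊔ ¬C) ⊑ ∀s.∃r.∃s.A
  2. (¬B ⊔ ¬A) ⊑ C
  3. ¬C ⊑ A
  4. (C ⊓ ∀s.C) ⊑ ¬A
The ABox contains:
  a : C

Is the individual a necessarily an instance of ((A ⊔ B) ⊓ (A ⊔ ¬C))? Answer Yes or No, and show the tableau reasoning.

1. a : ((A ⊔ B) ⊓ (A ⊔ ¬C))?  L(a) = {C} ∪ {((¬A ⊓ ¬B) ⊔ (¬A ⊓ C))}
   open: L(a) ⊇ {C, ¬A, ¬B} — a ∉ ((A ⊔ B) ⊓ (A ⊔ ¬C)) possible
2. Hence a : ((A ⊔ B) ⊓ (A ⊔ ¬C)): not entailed.

No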